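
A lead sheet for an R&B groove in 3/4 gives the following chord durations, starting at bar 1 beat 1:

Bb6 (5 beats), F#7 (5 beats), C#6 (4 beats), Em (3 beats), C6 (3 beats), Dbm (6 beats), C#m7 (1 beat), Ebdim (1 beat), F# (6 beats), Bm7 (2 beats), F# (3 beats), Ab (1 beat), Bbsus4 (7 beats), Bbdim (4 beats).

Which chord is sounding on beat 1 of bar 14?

Beat 1 of bar 14 is beat (14−1)×3 + 1 = 40 overall.
Running totals: Bb6 ends at 5, F#7 ends at 10, C#6 ends at 14, Em ends at 17, C6 ends at 20, Dbm ends at 26, C#m7 ends at 27, Ebdim ends at 28, F# ends at 34, Bm7 ends at 36, F# ends at 39, Ab ends at 40.
Beat 40 falls within Ab.

Ab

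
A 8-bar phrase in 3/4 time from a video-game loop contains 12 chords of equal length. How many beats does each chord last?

2 beats

8 bars × 3 beats/bar = 24 beats total.
24 beats ÷ 12 chords = 2 beats per chord.
(That is a half note.)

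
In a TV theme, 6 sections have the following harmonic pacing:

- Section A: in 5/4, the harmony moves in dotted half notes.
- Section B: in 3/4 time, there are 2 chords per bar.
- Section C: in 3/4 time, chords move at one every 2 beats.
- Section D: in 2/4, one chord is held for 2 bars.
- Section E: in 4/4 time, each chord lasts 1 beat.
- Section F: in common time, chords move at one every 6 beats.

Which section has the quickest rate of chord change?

Section E

A: each chord is 3 beats in 5/4, so 5/3 per bar.
B: each chord is 1.5 beats in 3/4, so 2 per bar.
C: each chord is 2 beats in 3/4, so 1.5 per bar.
D: each chord is 4 beats in 2/4, so 0.5 per bar.
E: each chord is 1 beat in 4/4, so 4 per bar.
F: each chord is 6 beats in 4/4, so 2/3 per bar.
Fastest is E at 4 chords/bar.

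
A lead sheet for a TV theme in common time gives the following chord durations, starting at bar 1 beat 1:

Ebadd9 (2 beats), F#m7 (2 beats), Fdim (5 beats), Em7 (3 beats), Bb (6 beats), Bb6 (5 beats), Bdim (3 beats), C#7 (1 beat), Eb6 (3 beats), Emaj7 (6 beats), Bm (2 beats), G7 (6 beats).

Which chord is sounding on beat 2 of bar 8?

Eb6

Beat 2 of bar 8 is beat (8−1)×4 + 2 = 30 overall.
Running totals: Ebadd9 ends at 2, F#m7 ends at 4, Fdim ends at 9, Em7 ends at 12, Bb ends at 18, Bb6 ends at 23, Bdim ends at 26, C#7 ends at 27, Eb6 ends at 30.
Beat 30 falls within Eb6.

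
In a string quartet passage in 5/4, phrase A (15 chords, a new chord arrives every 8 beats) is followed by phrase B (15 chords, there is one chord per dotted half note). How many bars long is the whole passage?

A: 15 × 8 = 120 beats = 24 bars.
B: 15 × 3 = 45 beats = 9 bars.
Total: 24 + 9 = 33 bars.

33 bars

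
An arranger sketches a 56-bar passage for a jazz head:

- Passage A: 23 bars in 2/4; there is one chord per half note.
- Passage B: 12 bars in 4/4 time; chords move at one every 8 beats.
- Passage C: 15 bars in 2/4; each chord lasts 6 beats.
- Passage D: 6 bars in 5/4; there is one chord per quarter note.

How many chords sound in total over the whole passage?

64 chords

A: 23·2 = 46 beats, 46/2 = 23 chords.
B: 12·4 = 48 beats, 48/8 = 6 chords.
C: 15·2 = 30 beats, 30/6 = 5 chords.
D: 6·5 = 30 beats, 30/1 = 30 chords.
Total: 23 + 6 + 5 + 30 = 64.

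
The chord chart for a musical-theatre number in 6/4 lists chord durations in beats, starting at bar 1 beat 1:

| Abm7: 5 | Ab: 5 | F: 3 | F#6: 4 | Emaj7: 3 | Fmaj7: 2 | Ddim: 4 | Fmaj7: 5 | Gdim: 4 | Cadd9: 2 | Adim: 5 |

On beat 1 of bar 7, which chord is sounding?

Beat 1 of bar 7 is beat (7−1)×6 + 1 = 37 overall.
Running totals: Abm7 ends at 5, Ab ends at 10, F ends at 13, F#6 ends at 17, Emaj7 ends at 20, Fmaj7 ends at 22, Ddim ends at 26, Fmaj7 ends at 31, Gdim ends at 35, Cadd9 ends at 37.
Beat 37 falls within Cadd9.

Cadd9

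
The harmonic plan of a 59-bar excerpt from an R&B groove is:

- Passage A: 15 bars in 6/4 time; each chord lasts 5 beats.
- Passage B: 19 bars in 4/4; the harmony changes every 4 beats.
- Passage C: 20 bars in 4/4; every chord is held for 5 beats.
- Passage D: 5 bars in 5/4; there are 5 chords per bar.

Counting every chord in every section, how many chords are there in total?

78 chords

A: 15·6 = 90 beats, 90/5 = 18 chords.
B: 19·4 = 76 beats, 76/4 = 19 chords.
C: 20·4 = 80 beats, 80/5 = 16 chords.
D: 5·5 = 25 beats, 25/1 = 25 chords.
Total: 18 + 19 + 16 + 25 = 78.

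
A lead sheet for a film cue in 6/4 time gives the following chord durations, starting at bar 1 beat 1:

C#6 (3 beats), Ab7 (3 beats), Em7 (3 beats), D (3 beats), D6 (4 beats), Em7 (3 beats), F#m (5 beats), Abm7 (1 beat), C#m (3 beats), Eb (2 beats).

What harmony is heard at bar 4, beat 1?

Em7

Beat 1 of bar 4 is beat (4−1)×6 + 1 = 19 overall.
Running totals: C#6 ends at 3, Ab7 ends at 6, Em7 ends at 9, D ends at 12, D6 ends at 16, Em7 ends at 19.
Beat 19 falls within Em7.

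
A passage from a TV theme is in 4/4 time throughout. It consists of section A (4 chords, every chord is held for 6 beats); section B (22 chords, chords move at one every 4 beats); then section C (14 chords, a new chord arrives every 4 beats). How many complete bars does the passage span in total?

42 bars

A: 4 × 6 = 24 beats = 6 bars.
B: 22 × 4 = 88 beats = 22 bars.
C: 14 × 4 = 56 beats = 14 bars.
Total: 6 + 22 + 14 = 42 bars.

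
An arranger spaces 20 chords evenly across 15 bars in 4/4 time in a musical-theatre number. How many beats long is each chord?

15 bars × 4 beats/bar = 60 beats total.
60 beats ÷ 20 chords = 3 beats per chord.
(That is a dotted half note.)

3 beats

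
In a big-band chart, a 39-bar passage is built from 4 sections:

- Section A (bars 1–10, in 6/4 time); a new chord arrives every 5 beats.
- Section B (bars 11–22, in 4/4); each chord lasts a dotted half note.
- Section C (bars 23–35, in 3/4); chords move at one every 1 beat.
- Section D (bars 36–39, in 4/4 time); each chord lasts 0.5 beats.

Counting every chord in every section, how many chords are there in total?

99 chords

A has 60 beats and chords last 5 each, so 12 chords.
B has 48 beats and chords last 3 each, so 16 chords.
C has 39 beats and chords last 1 each, so 39 chords.
D has 16 beats and chords last 0.5 each, so 32 chords.
Total: 12 + 16 + 39 + 32 = 99.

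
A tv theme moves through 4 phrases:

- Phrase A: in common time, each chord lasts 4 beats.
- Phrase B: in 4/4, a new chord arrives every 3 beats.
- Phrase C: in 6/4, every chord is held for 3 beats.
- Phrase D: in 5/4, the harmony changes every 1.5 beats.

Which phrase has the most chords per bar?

Phrase D

A: each chord is 4 beats in 4/4, so 1 per bar.
B: each chord is 3 beats in 4/4, so 4/3 per bar.
C: each chord is 3 beats in 6/4, so 2 per bar.
D: each chord is 1.5 beats in 5/4, so 10/3 per bar.
Fastest is D at 10/3 chords/bar.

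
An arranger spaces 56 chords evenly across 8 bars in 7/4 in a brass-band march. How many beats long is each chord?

8 bars × 7 beats/bar = 56 beats total.
56 beats ÷ 56 chords = 1 beats per chord.
(That is a quarter note.)

1 beat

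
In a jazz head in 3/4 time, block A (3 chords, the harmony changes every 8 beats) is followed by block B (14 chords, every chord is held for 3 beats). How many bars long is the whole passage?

A: 3 × 8 = 24 beats = 8 bars.
B: 14 × 3 = 42 beats = 14 bars.
Total: 8 + 14 = 22 bars.

22 bars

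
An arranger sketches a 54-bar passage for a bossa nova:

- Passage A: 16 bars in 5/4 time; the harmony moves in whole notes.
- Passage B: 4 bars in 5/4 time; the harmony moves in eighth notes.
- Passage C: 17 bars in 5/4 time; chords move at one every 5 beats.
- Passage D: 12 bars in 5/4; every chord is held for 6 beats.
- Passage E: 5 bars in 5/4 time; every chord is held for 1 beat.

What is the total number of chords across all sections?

A has 80 beats and chords last 4 each, so 20 chords.
B has 20 beats and chords last 0.5 each, so 40 chords.
C has 85 beats and chords last 5 each, so 17 chords.
D has 60 beats and chords last 6 each, so 10 chords.
E has 25 beats and chords last 1 each, so 25 chords.
Total: 20 + 40 + 17 + 10 + 25 = 112.

112 chords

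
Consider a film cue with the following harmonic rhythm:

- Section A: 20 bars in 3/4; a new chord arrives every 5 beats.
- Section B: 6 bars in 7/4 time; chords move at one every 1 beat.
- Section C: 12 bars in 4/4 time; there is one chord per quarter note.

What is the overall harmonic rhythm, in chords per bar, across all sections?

A: 20 bars of 3 beats is 60 beats; at 5 beats each that's 12 chords.
B: 6 bars of 7 beats is 42 beats; at 1 beat each that's 42 chords.
C: 12 bars of 4 beats is 48 beats; at 1 beat each that's 48 chords.
Overall: 102 chords over 38 bars → 102/38 = 51/19 chords per bar.

51/19 chords per bar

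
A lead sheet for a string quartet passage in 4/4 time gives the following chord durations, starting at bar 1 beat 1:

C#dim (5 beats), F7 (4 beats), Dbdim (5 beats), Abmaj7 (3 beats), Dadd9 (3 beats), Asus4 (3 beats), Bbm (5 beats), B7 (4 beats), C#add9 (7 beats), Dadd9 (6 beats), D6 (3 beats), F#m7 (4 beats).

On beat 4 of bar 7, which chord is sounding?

Bbm

Beat 4 of bar 7 is beat (7−1)×4 + 4 = 28 overall.
Running totals: C#dim ends at 5, F7 ends at 9, Dbdim ends at 14, Abmaj7 ends at 17, Dadd9 ends at 20, Asus4 ends at 23, Bbm ends at 28.
Beat 28 falls within Bbm.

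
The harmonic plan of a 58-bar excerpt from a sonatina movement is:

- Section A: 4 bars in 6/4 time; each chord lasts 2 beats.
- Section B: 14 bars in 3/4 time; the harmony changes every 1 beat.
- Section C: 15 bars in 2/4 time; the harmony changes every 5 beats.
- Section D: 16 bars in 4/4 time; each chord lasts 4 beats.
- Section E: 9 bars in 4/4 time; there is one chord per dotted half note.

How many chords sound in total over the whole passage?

A: 4·6 = 24 beats, 24/2 = 12 chords.
B: 14·3 = 42 beats, 42/1 = 42 chords.
C: 15·2 = 30 beats, 30/5 = 6 chords.
D: 16·4 = 64 beats, 64/4 = 16 chords.
E: 9·4 = 36 beats, 36/3 = 12 chords.
Total: 12 + 42 + 6 + 16 + 12 = 88.

88 chords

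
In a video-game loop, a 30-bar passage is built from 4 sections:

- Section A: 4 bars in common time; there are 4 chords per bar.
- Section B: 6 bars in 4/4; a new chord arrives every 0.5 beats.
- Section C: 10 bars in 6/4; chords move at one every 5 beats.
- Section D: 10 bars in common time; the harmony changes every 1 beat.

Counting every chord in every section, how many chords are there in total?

A has 16 beats and chords last 1 each, so 16 chords.
B has 24 beats and chords last 0.5 each, so 48 chords.
C has 60 beats and chords last 5 each, so 12 chords.
D has 40 beats and chords last 1 each, so 40 chords.
Total: 16 + 48 + 12 + 40 = 116.

116 chords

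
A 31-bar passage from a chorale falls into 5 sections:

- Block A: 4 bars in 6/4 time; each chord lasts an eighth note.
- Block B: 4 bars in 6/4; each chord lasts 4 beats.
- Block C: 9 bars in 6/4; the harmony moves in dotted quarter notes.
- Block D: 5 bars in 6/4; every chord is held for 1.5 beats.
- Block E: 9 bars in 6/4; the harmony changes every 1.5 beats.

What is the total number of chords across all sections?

146 chords

A has 24 beats and chords last 0.5 each, so 48 chords.
B has 24 beats and chords last 4 each, so 6 chords.
C has 54 beats and chords last 1.5 each, so 36 chords.
D has 30 beats and chords last 1.5 each, so 20 chords.
E has 54 beats and chords last 1.5 each, so 36 chords.
Total: 48 + 6 + 36 + 20 + 36 = 146.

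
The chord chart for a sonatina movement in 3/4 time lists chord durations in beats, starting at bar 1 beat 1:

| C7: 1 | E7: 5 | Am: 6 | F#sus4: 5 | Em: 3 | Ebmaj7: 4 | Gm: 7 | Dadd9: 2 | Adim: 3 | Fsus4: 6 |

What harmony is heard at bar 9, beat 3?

Beat 3 of bar 9 is beat (9−1)×3 + 3 = 27 overall.
Running totals: C7 ends at 1, E7 ends at 6, Am ends at 12, F#sus4 ends at 17, Em ends at 20, Ebmaj7 ends at 24, Gm ends at 31.
Beat 27 falls within Gm.

Gm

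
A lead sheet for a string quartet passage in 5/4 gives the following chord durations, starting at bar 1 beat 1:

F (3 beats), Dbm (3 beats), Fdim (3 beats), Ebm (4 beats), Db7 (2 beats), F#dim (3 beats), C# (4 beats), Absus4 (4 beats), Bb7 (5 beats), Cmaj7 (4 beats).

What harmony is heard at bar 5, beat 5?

Absus4

Beat 5 of bar 5 is beat (5−1)×5 + 5 = 25 overall.
Running totals: F ends at 3, Dbm ends at 6, Fdim ends at 9, Ebm ends at 13, Db7 ends at 15, F#dim ends at 18, C# ends at 22, Absus4 ends at 26.
Beat 25 falls within Absus4.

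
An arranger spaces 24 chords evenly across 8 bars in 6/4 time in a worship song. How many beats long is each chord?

2 beats

8 bars × 6 beats/bar = 48 beats total.
48 beats ÷ 24 chords = 2 beats per chord.
(That is a half note.)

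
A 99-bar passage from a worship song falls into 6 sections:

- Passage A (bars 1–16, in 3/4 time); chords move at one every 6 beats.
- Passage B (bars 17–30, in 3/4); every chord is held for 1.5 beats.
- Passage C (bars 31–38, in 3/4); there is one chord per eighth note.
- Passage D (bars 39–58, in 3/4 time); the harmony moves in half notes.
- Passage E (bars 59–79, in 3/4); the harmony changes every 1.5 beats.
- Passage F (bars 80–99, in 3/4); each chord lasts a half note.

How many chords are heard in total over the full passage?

A has 48 beats and chords last 6 each, so 8 chords.
B has 42 beats and chords last 1.5 each, so 28 chords.
C has 24 beats and chords last 0.5 each, so 48 chords.
D has 60 beats and chords last 2 each, so 30 chords.
E has 63 beats and chords last 1.5 each, so 42 chords.
F has 60 beats and chords last 2 each, so 30 chords.
Total: 8 + 28 + 48 + 30 + 42 + 30 = 186.

186 chords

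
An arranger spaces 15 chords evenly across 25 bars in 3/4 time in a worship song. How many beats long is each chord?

5 beats

25 bars × 3 beats/bar = 75 beats total.
75 beats ÷ 15 chords = 5 beats per chord.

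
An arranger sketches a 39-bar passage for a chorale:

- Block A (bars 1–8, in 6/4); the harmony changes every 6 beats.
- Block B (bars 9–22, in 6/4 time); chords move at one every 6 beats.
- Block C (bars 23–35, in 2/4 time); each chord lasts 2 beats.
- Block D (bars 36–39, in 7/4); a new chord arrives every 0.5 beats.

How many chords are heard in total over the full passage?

91 chords

A has 48 beats and chords last 6 each, so 8 chords.
B has 84 beats and chords last 6 each, so 14 chords.
C has 26 beats and chords last 2 each, so 13 chords.
D has 28 beats and chords last 0.5 each, so 56 chords.
Total: 8 + 14 + 13 + 56 = 91.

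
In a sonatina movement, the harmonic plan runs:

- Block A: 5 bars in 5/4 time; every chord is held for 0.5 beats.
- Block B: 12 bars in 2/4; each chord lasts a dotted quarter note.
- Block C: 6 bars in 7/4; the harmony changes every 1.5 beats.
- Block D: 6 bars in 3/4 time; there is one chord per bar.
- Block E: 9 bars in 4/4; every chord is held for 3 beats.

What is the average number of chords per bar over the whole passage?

A: 5 bars of 5 beats is 25 beats; at 0.5 beats each that's 50 chords.
B: 12 bars of 2 beats is 24 beats; at 1.5 beats each that's 16 chords.
C: 6 bars of 7 beats is 42 beats; at 1.5 beats each that's 28 chords.
D: 6 bars of 3 beats is 18 beats; at 3 beats each that's 6 chords.
E: 9 bars of 4 beats is 36 beats; at 3 beats each that's 12 chords.
Overall: 112 chords over 38 bars → 112/38 = 56/19 chords per bar.

56/19 chords per bar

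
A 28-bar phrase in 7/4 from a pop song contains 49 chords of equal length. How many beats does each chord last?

28 bars × 7 beats/bar = 196 beats total.
196 beats ÷ 49 chords = 4 beats per chord.
(That is a whole note.)

4 beats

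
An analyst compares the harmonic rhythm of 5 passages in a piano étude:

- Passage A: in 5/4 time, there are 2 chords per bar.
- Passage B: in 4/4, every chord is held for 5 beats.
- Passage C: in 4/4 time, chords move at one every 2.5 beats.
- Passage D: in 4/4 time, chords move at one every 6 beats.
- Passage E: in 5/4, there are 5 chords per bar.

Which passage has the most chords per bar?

Passage E

A: 5/2.5 = 2 chords/bar.
B: 4/5 = 0.8 chords/bar.
C: 4/2.5 = 1.6 chords/bar.
D: 4/6 = 2/3 chords/bar.
E: 5/1 = 5 chords/bar.
Fastest is E at 5 chords/bar.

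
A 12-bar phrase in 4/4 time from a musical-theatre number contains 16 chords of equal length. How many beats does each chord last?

3 beats

12 bars × 4 beats/bar = 48 beats total.
48 beats ÷ 16 chords = 3 beats per chord.
(That is a dotted half note.)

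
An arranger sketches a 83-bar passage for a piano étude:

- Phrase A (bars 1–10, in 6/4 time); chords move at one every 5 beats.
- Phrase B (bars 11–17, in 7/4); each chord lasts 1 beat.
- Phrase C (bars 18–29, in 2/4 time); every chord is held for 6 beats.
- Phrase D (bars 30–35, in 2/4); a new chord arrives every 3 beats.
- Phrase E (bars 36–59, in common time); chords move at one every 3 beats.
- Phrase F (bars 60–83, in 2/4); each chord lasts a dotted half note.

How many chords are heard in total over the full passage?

A: 10 bars × 6 beats = 60 beats; 5 beats/chord → 12 chords.
B: 7 bars × 7 beats = 49 beats; 1 beat/chord → 49 chords.
C: 12 bars × 2 beats = 24 beats; 6 beats/chord → 4 chords.
D: 6 bars × 2 beats = 12 beats; 3 beats/chord → 4 chords.
E: 24 bars × 4 beats = 96 beats; 3 beats/chord → 32 chords.
F: 24 bars × 2 beats = 48 beats; 3 beats/chord → 16 chords.
Total: 12 + 49 + 4 + 4 + 32 + 16 = 117.

117 chords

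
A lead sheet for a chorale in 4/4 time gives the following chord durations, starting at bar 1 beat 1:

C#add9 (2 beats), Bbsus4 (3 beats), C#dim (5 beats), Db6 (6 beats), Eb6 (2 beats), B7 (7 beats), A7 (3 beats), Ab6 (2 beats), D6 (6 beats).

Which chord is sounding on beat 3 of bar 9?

Beat 3 of bar 9 is beat (9−1)×4 + 3 = 35 overall.
Running totals: C#add9 ends at 2, Bbsus4 ends at 5, C#dim ends at 10, Db6 ends at 16, Eb6 ends at 18, B7 ends at 25, A7 ends at 28, Ab6 ends at 30, D6 ends at 36.
Beat 35 falls within D6.

D6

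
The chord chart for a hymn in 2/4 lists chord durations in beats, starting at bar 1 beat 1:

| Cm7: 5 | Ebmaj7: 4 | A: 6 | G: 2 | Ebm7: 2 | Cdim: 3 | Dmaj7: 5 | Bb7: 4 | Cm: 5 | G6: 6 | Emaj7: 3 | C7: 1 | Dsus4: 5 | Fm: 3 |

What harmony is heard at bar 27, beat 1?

Fm

Beat 1 of bar 27 is beat (27−1)×2 + 1 = 53 overall.
Running totals: Cm7 ends at 5, Ebmaj7 ends at 9, A ends at 15, G ends at 17, Ebm7 ends at 19, Cdim ends at 22, Dmaj7 ends at 27, Bb7 ends at 31, Cm ends at 36, G6 ends at 42, Emaj7 ends at 45, C7 ends at 46, Dsus4 ends at 51, Fm ends at 54.
Beat 53 falls within Fm.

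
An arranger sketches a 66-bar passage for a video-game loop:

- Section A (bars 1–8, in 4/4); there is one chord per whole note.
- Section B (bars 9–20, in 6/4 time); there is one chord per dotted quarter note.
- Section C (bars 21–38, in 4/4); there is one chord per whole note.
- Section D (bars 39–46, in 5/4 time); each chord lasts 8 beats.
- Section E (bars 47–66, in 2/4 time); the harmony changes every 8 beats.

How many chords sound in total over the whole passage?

84 chords

A: 8 bars × 4 beats = 32 beats; 4 beats/chord → 8 chords.
B: 12 bars × 6 beats = 72 beats; 1.5 beats/chord → 48 chords.
C: 18 bars × 4 beats = 72 beats; 4 beats/chord → 18 chords.
D: 8 bars × 5 beats = 40 beats; 8 beats/chord → 5 chords.
E: 20 bars × 2 beats = 40 beats; 8 beats/chord → 5 chords.
Total: 8 + 48 + 18 + 5 + 5 = 84.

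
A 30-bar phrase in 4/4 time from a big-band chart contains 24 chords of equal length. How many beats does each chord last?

5 beats

30 bars × 4 beats/bar = 120 beats total.
120 beats ÷ 24 chords = 5 beats per chord.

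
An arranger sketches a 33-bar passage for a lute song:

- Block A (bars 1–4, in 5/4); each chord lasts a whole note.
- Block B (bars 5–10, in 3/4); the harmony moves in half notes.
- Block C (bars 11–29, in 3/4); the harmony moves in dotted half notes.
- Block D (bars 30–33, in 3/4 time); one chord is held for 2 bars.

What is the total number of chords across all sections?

A: 4·5 = 20 beats, 20/4 = 5 chords.
B: 6·3 = 18 beats, 18/2 = 9 chords.
C: 19·3 = 57 beats, 57/3 = 19 chords.
D: 4·3 = 12 beats, 12/6 = 2 chords.
Total: 5 + 9 + 19 + 2 = 35.

35 chords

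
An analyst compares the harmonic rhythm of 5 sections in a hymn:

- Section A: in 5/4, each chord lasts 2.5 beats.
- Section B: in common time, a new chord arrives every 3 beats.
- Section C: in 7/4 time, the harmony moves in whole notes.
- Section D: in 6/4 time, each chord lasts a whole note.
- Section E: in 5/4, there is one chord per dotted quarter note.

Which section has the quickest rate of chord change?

A: 5/2.5 = 2 chords/bar.
B: 4/3 = 4/3 chords/bar.
C: 7/4 = 1.75 chords/bar.
D: 6/4 = 1.5 chords/bar.
E: 5/1.5 = 10/3 chords/bar.
Fastest is E at 10/3 chords/bar.

Section E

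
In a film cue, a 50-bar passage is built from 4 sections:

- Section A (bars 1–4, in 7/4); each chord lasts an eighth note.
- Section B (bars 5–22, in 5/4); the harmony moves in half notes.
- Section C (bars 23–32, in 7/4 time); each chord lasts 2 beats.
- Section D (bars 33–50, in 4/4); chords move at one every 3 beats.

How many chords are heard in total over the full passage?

160 chords

A: 4 bars × 7 beats = 28 beats; 0.5 beats/chord → 56 chords.
B: 18 bars × 5 beats = 90 beats; 2 beats/chord → 45 chords.
C: 10 bars × 7 beats = 70 beats; 2 beats/chord → 35 chords.
D: 18 bars × 4 beats = 72 beats; 3 beats/chord → 24 chords.
Total: 56 + 45 + 35 + 24 = 160.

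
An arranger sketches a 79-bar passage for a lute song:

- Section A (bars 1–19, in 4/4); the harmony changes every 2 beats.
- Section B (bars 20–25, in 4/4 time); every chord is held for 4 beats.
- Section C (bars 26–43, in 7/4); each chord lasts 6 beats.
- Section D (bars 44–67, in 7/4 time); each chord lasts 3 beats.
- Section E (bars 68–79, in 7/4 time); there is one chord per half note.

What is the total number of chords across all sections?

A: 19·4 = 76 beats, 76/2 = 38 chords.
B: 6·4 = 24 beats, 24/4 = 6 chords.
C: 18·7 = 126 beats, 126/6 = 21 chords.
D: 24·7 = 168 beats, 168/3 = 56 chords.
E: 12·7 = 84 beats, 84/2 = 42 chords.
Total: 38 + 6 + 21 + 56 + 42 = 163.

163 chords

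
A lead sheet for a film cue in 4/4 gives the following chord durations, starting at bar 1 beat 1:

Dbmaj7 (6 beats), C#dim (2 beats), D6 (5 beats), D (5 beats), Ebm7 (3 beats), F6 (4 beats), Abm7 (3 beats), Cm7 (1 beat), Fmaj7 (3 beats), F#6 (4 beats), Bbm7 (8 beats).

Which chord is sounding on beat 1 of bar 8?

Cm7

Beat 1 of bar 8 is beat (8−1)×4 + 1 = 29 overall.
Running totals: Dbmaj7 ends at 6, C#dim ends at 8, D6 ends at 13, D ends at 18, Ebm7 ends at 21, F6 ends at 25, Abm7 ends at 28, Cm7 ends at 29.
Beat 29 falls within Cm7.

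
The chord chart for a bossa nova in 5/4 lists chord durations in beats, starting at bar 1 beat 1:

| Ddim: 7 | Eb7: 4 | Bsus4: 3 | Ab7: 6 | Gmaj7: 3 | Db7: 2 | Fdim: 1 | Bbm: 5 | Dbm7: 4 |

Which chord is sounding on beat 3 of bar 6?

Beat 3 of bar 6 is beat (6−1)×5 + 3 = 28 overall.
Running totals: Ddim ends at 7, Eb7 ends at 11, Bsus4 ends at 14, Ab7 ends at 20, Gmaj7 ends at 23, Db7 ends at 25, Fdim ends at 26, Bbm ends at 31.
Beat 28 falls within Bbm.

Bbm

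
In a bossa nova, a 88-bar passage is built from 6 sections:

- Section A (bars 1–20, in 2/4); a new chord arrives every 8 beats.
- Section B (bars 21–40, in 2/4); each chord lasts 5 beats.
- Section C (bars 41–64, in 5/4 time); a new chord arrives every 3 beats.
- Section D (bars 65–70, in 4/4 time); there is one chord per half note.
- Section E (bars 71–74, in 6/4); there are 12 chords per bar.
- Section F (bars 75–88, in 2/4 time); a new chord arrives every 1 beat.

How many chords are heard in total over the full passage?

141 chords

A has 40 beats and chords last 8 each, so 5 chords.
B has 40 beats and chords last 5 each, so 8 chords.
C has 120 beats and chords last 3 each, so 40 chords.
D has 24 beats and chords last 2 each, so 12 chords.
E has 24 beats and chords last 0.5 each, so 48 chords.
F has 28 beats and chords last 1 each, so 28 chords.
Total: 5 + 8 + 40 + 12 + 48 + 28 = 141.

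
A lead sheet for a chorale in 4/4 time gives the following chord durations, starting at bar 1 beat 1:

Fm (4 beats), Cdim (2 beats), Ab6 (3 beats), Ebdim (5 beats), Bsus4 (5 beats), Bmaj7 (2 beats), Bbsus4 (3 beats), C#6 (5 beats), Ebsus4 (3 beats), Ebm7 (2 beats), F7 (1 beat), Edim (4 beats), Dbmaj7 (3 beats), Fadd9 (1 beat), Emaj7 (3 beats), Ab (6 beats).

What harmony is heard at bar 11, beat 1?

Dbmaj7

Beat 1 of bar 11 is beat (11−1)×4 + 1 = 41 overall.
Running totals: Fm ends at 4, Cdim ends at 6, Ab6 ends at 9, Ebdim ends at 14, Bsus4 ends at 19, Bmaj7 ends at 21, Bbsus4 ends at 24, C#6 ends at 29, Ebsus4 ends at 32, Ebm7 ends at 34, F7 ends at 35, Edim ends at 39, Dbmaj7 ends at 42.
Beat 41 falls within Dbmaj7.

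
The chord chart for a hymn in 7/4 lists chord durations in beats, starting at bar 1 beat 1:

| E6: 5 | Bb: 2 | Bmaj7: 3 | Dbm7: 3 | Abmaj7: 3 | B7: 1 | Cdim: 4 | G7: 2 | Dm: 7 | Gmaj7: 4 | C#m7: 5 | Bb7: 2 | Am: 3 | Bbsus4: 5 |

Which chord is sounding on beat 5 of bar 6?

Beat 5 of bar 6 is beat (6−1)×7 + 5 = 40 overall.
Running totals: E6 ends at 5, Bb ends at 7, Bmaj7 ends at 10, Dbm7 ends at 13, Abmaj7 ends at 16, B7 ends at 17, Cdim ends at 21, G7 ends at 23, Dm ends at 30, Gmaj7 ends at 34, C#m7 ends at 39, Bb7 ends at 41.
Beat 40 falls within Bb7.

Bb7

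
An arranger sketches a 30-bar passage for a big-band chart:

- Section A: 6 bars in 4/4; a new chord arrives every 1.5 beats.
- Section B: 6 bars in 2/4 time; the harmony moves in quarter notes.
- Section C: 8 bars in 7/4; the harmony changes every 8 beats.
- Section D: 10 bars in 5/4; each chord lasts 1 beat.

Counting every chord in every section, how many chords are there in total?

85 chords

A: 6·4 = 24 beats, 24/1.5 = 16 chords.
B: 6·2 = 12 beats, 12/1 = 12 chords.
C: 8·7 = 56 beats, 56/8 = 7 chords.
D: 10·5 = 50 beats, 50/1 = 50 chords.
Total: 16 + 12 + 7 + 50 = 85.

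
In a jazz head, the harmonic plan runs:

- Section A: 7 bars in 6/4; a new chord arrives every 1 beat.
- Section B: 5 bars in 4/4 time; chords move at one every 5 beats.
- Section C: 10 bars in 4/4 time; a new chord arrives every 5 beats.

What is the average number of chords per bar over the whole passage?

27/11 chords per bar

A: 7 × 6 = 42 beats ÷ 1 = 42 chords.
B: 5 × 4 = 20 beats ÷ 5 = 4 chords.
C: 10 × 4 = 40 beats ÷ 5 = 8 chords.
Overall: 54 chords over 22 bars → 54/22 = 27/11 chords per bar.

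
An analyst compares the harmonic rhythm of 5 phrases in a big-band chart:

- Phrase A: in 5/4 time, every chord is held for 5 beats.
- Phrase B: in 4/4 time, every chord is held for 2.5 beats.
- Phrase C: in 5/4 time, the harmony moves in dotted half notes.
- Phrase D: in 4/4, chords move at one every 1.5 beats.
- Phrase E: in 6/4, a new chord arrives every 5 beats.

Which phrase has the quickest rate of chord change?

A: 5/5 = 1 chord/bar.
B: 4/2.5 = 1.6 chords/bar.
C: 5/3 = 5/3 chords/bar.
D: 4/1.5 = 8/3 chords/bar.
E: 6/5 = 1.2 chords/bar.
Fastest is D at 8/3 chords/bar.

Phrase D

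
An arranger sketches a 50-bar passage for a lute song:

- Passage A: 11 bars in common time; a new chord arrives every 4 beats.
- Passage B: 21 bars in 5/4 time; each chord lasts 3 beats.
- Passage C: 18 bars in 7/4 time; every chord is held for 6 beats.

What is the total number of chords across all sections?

A: 11 bars × 4 beats = 44 beats; 4 beats/chord → 11 chords.
B: 21 bars × 5 beats = 105 beats; 3 beats/chord → 35 chords.
C: 18 bars × 7 beats = 126 beats; 6 beats/chord → 21 chords.
Total: 11 + 35 + 21 = 67.

67 chords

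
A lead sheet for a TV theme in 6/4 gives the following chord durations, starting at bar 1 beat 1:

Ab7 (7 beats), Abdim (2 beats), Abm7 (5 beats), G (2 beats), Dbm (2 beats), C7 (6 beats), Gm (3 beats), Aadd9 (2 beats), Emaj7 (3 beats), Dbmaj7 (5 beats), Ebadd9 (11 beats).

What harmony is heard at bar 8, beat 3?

Ebadd9

Beat 3 of bar 8 is beat (8−1)×6 + 3 = 45 overall.
Running totals: Ab7 ends at 7, Abdim ends at 9, Abm7 ends at 14, G ends at 16, Dbm ends at 18, C7 ends at 24, Gm ends at 27, Aadd9 ends at 29, Emaj7 ends at 32, Dbmaj7 ends at 37, Ebadd9 ends at 48.
Beat 45 falls within Ebadd9.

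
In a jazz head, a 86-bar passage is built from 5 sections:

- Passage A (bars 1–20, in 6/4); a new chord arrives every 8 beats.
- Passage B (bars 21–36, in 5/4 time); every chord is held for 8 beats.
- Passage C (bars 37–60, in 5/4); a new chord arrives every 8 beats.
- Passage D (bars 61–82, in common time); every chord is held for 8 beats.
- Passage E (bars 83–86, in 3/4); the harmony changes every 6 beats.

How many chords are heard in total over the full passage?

A has 120 beats and chords last 8 each, so 15 chords.
B has 80 beats and chords last 8 each, so 10 chords.
C has 120 beats and chords last 8 each, so 15 chords.
D has 88 beats and chords last 8 each, so 11 chords.
E has 12 beats and chords last 6 each, so 2 chords.
Total: 15 + 10 + 15 + 11 + 2 = 53.

53 chords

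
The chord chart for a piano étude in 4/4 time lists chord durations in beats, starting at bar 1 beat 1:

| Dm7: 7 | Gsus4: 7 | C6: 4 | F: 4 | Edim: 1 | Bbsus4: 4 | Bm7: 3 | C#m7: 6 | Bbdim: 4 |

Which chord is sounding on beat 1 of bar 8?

Bm7

Beat 1 of bar 8 is beat (8−1)×4 + 1 = 29 overall.
Running totals: Dm7 ends at 7, Gsus4 ends at 14, C6 ends at 18, F ends at 22, Edim ends at 23, Bbsus4 ends at 27, Bm7 ends at 30.
Beat 29 falls within Bm7.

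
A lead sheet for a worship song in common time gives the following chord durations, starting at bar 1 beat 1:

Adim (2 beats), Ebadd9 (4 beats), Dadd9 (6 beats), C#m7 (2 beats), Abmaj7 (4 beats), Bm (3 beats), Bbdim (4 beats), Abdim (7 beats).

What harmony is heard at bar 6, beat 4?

Beat 4 of bar 6 is beat (6−1)×4 + 4 = 24 overall.
Running totals: Adim ends at 2, Ebadd9 ends at 6, Dadd9 ends at 12, C#m7 ends at 14, Abmaj7 ends at 18, Bm ends at 21, Bbdim ends at 25.
Beat 24 falls within Bbdim.

Bbdim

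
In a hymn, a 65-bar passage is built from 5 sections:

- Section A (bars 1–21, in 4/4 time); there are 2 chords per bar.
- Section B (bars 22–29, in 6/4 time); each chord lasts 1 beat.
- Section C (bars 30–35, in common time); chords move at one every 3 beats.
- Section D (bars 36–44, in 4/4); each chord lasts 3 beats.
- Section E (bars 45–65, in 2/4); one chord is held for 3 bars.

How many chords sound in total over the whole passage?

A: 21·4 = 84 beats, 84/2 = 42 chords.
B: 8·6 = 48 beats, 48/1 = 48 chords.
C: 6·4 = 24 beats, 24/3 = 8 chords.
D: 9·4 = 36 beats, 36/3 = 12 chords.
E: 21·2 = 42 beats, 42/6 = 7 chords.
Total: 42 + 48 + 8 + 12 + 7 = 117.

117 chords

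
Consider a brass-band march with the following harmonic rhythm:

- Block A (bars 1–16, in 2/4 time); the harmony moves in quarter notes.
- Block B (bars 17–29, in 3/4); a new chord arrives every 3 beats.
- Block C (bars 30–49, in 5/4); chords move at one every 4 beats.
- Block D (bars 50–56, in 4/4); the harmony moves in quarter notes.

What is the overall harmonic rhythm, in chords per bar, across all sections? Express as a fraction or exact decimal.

1.75 chords per bar

A: 16 bars of 2 beats is 32 beats; at 1 beat each that's 32 chords.
B: 13 bars of 3 beats is 39 beats; at 3 beats each that's 13 chords.
C: 20 bars of 5 beats is 100 beats; at 4 beats each that's 25 chords.
D: 7 bars of 4 beats is 28 beats; at 1 beat each that's 28 chords.
Overall: 98 chords over 56 bars → 98/56 = 1.75 chords per bar.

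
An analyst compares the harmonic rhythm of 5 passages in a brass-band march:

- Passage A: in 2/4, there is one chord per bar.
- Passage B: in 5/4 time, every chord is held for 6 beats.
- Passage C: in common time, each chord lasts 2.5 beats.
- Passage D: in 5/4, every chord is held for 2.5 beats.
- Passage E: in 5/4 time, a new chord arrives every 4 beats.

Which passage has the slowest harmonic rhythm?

Passage B

A: each chord is 2 beats in 2/4, so 1 per bar.
B: each chord is 6 beats in 5/4, so 5/6 per bar.
C: each chord is 2.5 beats in 4/4, so 1.6 per bar.
D: each chord is 2.5 beats in 5/4, so 2 per bar.
E: each chord is 4 beats in 5/4, so 1.25 per bar.
Slowest is B at 5/6 chords/bar.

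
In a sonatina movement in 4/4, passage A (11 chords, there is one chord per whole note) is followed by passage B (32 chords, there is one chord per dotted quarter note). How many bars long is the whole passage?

23 bars

A: 11 × 4 = 44 beats = 11 bars.
B: 32 × 1.5 = 48 beats = 12 bars.
Total: 11 + 12 = 23 bars.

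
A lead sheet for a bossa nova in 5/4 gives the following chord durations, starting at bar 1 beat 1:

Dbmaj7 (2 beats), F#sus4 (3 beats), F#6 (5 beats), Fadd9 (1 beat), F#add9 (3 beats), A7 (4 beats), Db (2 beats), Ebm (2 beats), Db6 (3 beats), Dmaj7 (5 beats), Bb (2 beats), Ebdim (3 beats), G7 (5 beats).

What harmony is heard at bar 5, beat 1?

Ebm

Beat 1 of bar 5 is beat (5−1)×5 + 1 = 21 overall.
Running totals: Dbmaj7 ends at 2, F#sus4 ends at 5, F#6 ends at 10, Fadd9 ends at 11, F#add9 ends at 14, A7 ends at 18, Db ends at 20, Ebm ends at 22.
Beat 21 falls within Ebm.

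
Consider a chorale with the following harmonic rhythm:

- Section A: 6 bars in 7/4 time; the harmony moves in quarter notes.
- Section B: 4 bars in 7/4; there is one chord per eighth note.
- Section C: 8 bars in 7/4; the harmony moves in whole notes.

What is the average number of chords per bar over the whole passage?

A: 6 bars of 7 beats is 42 beats; at 1 beat each that's 42 chords.
B: 4 bars of 7 beats is 28 beats; at 0.5 beats each that's 56 chords.
C: 8 bars of 7 beats is 56 beats; at 4 beats each that's 14 chords.
Overall: 112 chords over 18 bars → 112/18 = 56/9 chords per bar.

56/9 chords per bar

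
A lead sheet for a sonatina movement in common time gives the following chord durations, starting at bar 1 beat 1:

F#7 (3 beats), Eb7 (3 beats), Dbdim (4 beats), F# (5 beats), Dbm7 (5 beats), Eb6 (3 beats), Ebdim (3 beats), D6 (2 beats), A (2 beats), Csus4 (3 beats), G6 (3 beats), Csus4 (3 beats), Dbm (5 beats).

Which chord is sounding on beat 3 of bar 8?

Csus4

Beat 3 of bar 8 is beat (8−1)×4 + 3 = 31 overall.
Running totals: F#7 ends at 3, Eb7 ends at 6, Dbdim ends at 10, F# ends at 15, Dbm7 ends at 20, Eb6 ends at 23, Ebdim ends at 26, D6 ends at 28, A ends at 30, Csus4 ends at 33.
Beat 31 falls within Csus4.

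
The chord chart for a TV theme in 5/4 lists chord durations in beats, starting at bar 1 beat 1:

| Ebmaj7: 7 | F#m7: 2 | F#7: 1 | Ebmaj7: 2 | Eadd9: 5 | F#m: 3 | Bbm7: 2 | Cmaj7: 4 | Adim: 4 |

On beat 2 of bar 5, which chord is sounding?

Bbm7

Beat 2 of bar 5 is beat (5−1)×5 + 2 = 22 overall.
Running totals: Ebmaj7 ends at 7, F#m7 ends at 9, F#7 ends at 10, Ebmaj7 ends at 12, Eadd9 ends at 17, F#m ends at 20, Bbm7 ends at 22.
Beat 22 falls within Bbm7.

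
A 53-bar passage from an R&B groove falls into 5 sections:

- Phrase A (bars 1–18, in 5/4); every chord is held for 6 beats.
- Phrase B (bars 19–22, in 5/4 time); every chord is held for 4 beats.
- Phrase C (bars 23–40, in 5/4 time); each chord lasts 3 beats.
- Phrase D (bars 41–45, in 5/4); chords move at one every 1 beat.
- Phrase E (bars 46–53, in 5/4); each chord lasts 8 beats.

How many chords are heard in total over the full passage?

80 chords

A: 18 bars × 5 beats = 90 beats; 6 beats/chord → 15 chords.
B: 4 bars × 5 beats = 20 beats; 4 beats/chord → 5 chords.
C: 18 bars × 5 beats = 90 beats; 3 beats/chord → 30 chords.
D: 5 bars × 5 beats = 25 beats; 1 beat/chord → 25 chords.
E: 8 bars × 5 beats = 40 beats; 8 beats/chord → 5 chords.
Total: 15 + 5 + 30 + 25 + 5 = 80.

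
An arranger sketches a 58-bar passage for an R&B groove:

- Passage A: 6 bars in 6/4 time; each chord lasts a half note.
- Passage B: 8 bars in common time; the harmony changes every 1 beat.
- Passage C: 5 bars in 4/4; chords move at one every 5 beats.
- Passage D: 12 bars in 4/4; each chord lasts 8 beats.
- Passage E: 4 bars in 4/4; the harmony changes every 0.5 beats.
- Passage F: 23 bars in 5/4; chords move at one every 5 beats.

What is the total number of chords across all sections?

115 chords

A has 36 beats and chords last 2 each, so 18 chords.
B has 32 beats and chords last 1 each, so 32 chords.
C has 20 beats and chords last 5 each, so 4 chords.
D has 48 beats and chords last 8 each, so 6 chords.
E has 16 beats and chords last 0.5 each, so 32 chords.
F has 115 beats and chords last 5 each, so 23 chords.
Total: 18 + 32 + 4 + 6 + 32 + 23 = 115.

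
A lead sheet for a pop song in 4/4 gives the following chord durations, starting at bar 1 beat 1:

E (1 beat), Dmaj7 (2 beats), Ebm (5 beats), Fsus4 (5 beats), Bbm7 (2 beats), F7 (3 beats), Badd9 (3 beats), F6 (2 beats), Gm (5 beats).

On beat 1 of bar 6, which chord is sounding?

Badd9

Beat 1 of bar 6 is beat (6−1)×4 + 1 = 21 overall.
Running totals: E ends at 1, Dmaj7 ends at 3, Ebm ends at 8, Fsus4 ends at 13, Bbm7 ends at 15, F7 ends at 18, Badd9 ends at 21.
Beat 21 falls within Badd9.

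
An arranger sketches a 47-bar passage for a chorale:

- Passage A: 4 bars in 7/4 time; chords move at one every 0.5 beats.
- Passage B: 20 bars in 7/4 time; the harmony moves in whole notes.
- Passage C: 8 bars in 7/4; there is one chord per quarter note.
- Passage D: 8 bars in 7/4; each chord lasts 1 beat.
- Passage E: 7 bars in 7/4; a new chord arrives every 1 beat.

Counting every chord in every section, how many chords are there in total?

252 chords

A has 28 beats and chords last 0.5 each, so 56 chords.
B has 140 beats and chords last 4 each, so 35 chords.
C has 56 beats and chords last 1 each, so 56 chords.
D has 56 beats and chords last 1 each, so 56 chords.
E has 49 beats and chords last 1 each, so 49 chords.
Total: 56 + 35 + 56 + 56 + 49 = 252.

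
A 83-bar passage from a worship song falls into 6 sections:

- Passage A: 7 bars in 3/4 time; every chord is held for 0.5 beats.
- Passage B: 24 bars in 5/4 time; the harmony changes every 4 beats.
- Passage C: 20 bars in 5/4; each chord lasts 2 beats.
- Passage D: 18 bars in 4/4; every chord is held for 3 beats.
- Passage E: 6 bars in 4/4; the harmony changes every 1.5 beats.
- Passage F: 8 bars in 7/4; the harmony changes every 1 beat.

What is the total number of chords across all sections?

218 chords

A: 7·3 = 21 beats, 21/0.5 = 42 chords.
B: 24·5 = 120 beats, 120/4 = 30 chords.
C: 20·5 = 100 beats, 100/2 = 50 chords.
D: 18·4 = 72 beats, 72/3 = 24 chords.
E: 6·4 = 24 beats, 24/1.5 = 16 chords.
F: 8·7 = 56 beats, 56/1 = 56 chords.
Total: 42 + 30 + 50 + 24 + 16 + 56 = 218.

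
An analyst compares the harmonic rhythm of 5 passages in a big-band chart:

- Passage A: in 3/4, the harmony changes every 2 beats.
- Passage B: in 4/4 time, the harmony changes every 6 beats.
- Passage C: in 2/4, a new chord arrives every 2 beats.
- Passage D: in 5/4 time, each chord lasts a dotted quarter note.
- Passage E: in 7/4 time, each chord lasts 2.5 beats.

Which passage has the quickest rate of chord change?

Passage D

A: 3 beats/bar ÷ 2 beats/chord = 1.5 chords/bar.
B: 4 beats/bar ÷ 6 beats/chord = 2/3 chords/bar.
C: 2 beats/bar ÷ 2 beats/chord = 1 chord/bar.
D: 5 beats/bar ÷ 1.5 beats/chord = 10/3 chords/bar.
E: 7 beats/bar ÷ 2.5 beats/chord = 2.8 chords/bar.
Fastest is D at 10/3 chords/bar.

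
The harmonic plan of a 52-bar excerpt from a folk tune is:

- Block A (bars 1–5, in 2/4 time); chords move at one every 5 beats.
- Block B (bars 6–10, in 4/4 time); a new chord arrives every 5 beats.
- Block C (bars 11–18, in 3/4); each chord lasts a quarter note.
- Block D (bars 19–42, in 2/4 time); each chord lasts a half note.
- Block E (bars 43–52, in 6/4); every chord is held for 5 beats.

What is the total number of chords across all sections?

66 chords

A: 5 bars × 2 beats = 10 beats; 5 beats/chord → 2 chords.
B: 5 bars × 4 beats = 20 beats; 5 beats/chord → 4 chords.
C: 8 bars × 3 beats = 24 beats; 1 beat/chord → 24 chords.
D: 24 bars × 2 beats = 48 beats; 2 beats/chord → 24 chords.
E: 10 bars × 6 beats = 60 beats; 5 beats/chord → 12 chords.
Total: 2 + 4 + 24 + 24 + 12 = 66.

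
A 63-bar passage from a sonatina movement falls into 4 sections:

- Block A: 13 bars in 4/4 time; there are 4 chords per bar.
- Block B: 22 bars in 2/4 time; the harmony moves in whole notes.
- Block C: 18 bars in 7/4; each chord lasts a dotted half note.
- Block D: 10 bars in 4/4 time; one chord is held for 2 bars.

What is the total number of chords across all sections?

110 chords

A: 13 bars × 4 beats = 52 beats; 1 beat/chord → 52 chords.
B: 22 bars × 2 beats = 44 beats; 4 beats/chord → 11 chords.
C: 18 bars × 7 beats = 126 beats; 3 beats/chord → 42 chords.
D: 10 bars × 4 beats = 40 beats; 8 beats/chord → 5 chords.
Total: 52 + 11 + 42 + 5 = 110.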